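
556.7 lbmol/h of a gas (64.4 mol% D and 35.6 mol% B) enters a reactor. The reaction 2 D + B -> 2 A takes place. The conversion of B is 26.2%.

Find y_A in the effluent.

B reacted = 0.262 × 198.2 = 51.92 lbmol/h; ν_B = −1, so ξ = 51.92/1 = 51.92 lbmol/h.
Outlet amounts (n = n₀ + ν ξ):
  D: 358.5 − 2(51.92) = 254.7
  B: 198.2 − 1(51.92) = 146.3
  A: 0 + 2(51.92) = 103.8
Total out = 504.8 lbmol/h; y_A = 103.8 / 504.8 = 0.2057.

0.206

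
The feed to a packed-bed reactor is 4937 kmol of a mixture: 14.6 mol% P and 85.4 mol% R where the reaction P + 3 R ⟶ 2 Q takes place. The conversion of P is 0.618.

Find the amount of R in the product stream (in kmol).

P reacted = 0.618 × 720.8 = 445.5 kmol; ν_P = −1, so ξ = 445.5/1 = 445.5 kmol.
Outlet amounts (n = n₀ + ν ξ):
  P: 720.8 − 1(445.5) = 275.3
  R: 4216 − 3(445.5) = 2880
  Q: 0 + 2(445.5) = 890.9

2880 kmol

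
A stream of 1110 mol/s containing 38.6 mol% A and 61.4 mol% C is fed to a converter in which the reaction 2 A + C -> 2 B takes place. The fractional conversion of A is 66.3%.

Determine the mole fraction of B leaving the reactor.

A reacted = 0.663 × 428.5 = 284.1 mol/s; ν_A = −2, so ξ = 284.1/2 = 142 mol/s.
Outlet amounts (n = n₀ + ν ξ):
  A: 428.5 − 2(142) = 144.4
  C: 681.5 − 1(142) = 539.5
  B: 0 + 2(142) = 284.1
Total out = 968 mol/s; y_B = 284.1 / 968 = 0.2935.

0.293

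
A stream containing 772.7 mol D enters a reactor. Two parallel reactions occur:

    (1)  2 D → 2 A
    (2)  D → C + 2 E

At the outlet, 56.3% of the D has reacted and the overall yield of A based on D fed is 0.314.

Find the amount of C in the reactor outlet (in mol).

192 mol

Yield of A: 2ξ₁ / 772.7 = 0.314 → ξ₁ = 121.3 mol.
Conversion of D: 2ξ₁ + 1ξ₂ = 0.563 × 772.7 = 435 → ξ₂ = 192.4 mol.
Outlet amounts (n = n₀ + Σ ν·ξ):
  D: 772.7 − 2(121.3) − 1(192.4) = 337.7
  A: 0 + 2(121.3) = 242.6
  C: 0 + 1(192.4) = 192.4
  E: 0 + 2(192.4) = 384.8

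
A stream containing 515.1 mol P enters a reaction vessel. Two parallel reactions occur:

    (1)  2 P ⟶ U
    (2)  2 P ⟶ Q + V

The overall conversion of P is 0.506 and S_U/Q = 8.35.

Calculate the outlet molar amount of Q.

13.9 mol

Conversion of P: P consumed = 0.506 × 515.1 = 260.6 mol = 2ξ₁ + 2ξ₂.
Selectivity: 1ξ₁ / (1ξ₂) = 8.35 → ξ₁ = 8.35 ξ₂.
Substitute: (2·8.35 + 2) ξ₂ = 260.6 → ξ₂ = 13.94 mol, ξ₁ = 116.4 mol.
Outlet amounts (n = n₀ + Σ ν·ξ):
  P: 515.1 − 2(116.4) − 2(13.94) = 254.5
  U: 0 + 1(116.4) = 116.4
  Q: 0 + 1(13.94) = 13.94
  V: 0 + 1(13.94) = 13.94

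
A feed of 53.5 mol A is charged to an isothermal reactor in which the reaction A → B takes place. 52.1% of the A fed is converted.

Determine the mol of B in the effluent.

A reacted = 0.521 × 53.5 = 27.87 mol; ν_A = −1, so ξ = 27.87/1 = 27.87 mol.
Outlet amounts (n = n₀ + ν ξ):
  A: 53.5 − 1(27.87) = 25.63
  B: 0 + 1(27.87) = 27.87

27.9 mol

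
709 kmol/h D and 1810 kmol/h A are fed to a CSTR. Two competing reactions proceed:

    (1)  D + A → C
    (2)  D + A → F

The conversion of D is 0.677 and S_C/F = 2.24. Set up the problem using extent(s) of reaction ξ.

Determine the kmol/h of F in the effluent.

Conversion of D: D consumed = 0.677 × 709 = 480 kmol/h = 1ξ₁ + 1ξ₂.
Selectivity: 1ξ₁ / (1ξ₂) = 2.24 → ξ₁ = 2.24 ξ₂.
Substitute: (1·2.24 + 1) ξ₂ = 480 → ξ₂ = 148.1 kmol/h, ξ₁ = 331.8 kmol/h.
Outlet amounts (n = n₀ + Σ ν·ξ):
  D: 709 − 1(331.8) − 1(148.1) = 229
  A: 1810 − 1(331.8) − 1(148.1) = 1330
  C: 0 + 1(331.8) = 331.8
  F: 0 + 1(148.1) = 148.1

148 kmol/h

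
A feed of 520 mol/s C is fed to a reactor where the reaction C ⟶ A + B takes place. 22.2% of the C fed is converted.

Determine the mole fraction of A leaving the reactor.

0.182

C reacted = 0.222 × 520 = 115.4 mol/s; ν_C = −1, so ξ = 115.4/1 = 115.4 mol/s.
Outlet amounts (n = n₀ + ν ξ):
  C: 520 − 1(115.4) = 404.6
  A: 0 + 1(115.4) = 115.4
  B: 0 + 1(115.4) = 115.4
Total out = 635.4 mol/s; y_A = 115.4 / 635.4 = 0.1817.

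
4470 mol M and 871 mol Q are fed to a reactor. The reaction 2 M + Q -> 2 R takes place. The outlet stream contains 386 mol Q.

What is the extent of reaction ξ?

ξ = 485 mol

For Q: n = n₀ − 1ξ → 386 = 871 − 1ξ, giving ξ = 485 mol.
Outlet amounts (n = n₀ + ν ξ):
  M: 4470 − 2(485) = 3500
  Q: 871 − 1(485) = 386
  R: 0 + 2(485) = 970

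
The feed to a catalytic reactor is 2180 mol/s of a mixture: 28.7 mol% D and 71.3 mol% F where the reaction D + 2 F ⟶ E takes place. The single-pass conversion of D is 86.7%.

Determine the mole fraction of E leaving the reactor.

D reacted = 0.867 × 625.7 = 542.4 mol/s; ν_D = −1, so ξ = 542.4/1 = 542.4 mol/s.
Outlet amounts (n = n₀ + ν ξ):
  D: 625.7 − 1(542.4) = 83.21
  F: 1554 − 2(542.4) = 469.4
  E: 0 + 1(542.4) = 542.4
Total out = 1095 mol/s; y_E = 542.4 / 1095 = 0.4953.

0.495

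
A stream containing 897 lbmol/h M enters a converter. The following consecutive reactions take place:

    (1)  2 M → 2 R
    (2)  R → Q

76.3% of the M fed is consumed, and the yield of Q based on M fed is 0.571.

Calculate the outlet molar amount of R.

172 lbmol/h

Conversion of M: M consumed = 2ξ₁ = 0.763 × 897 → ξ₁ = 342.2 lbmol/h.
Yield of Q: 1ξ₂ / 897 = 0.571 → ξ₂ = 512.2 lbmol/h.
Outlet amounts (n = n₀ + Σ ν·ξ):
  M: 897 − 2(342.2) = 212.6
  R: 0 + 2(342.2) − 1(512.2) = 172.2
  Q: 0 + 1(512.2) = 512.2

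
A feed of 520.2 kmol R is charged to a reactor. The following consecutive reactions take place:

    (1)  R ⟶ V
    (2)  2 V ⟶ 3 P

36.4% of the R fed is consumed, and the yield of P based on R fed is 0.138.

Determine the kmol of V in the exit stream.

141 kmol

Conversion of R: R consumed = 1ξ₁ = 0.364 × 520.2 → ξ₁ = 189.4 kmol.
Yield of P: 3ξ₂ / 520.2 = 0.138 → ξ₂ = 23.93 kmol.
Outlet amounts (n = n₀ + Σ ν·ξ):
  R: 520.2 − 1(189.4) = 330.8
  V: 0 + 1(189.4) − 2(23.93) = 141.5
  P: 0 + 3(23.93) = 71.79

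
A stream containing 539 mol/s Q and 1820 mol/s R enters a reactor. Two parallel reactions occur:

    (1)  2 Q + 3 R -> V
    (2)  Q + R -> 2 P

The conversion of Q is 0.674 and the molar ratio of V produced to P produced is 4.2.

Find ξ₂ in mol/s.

Conversion of Q: Q consumed = 0.674 × 539 = 363.3 mol/s = 2ξ₁ + 1ξ₂.
Selectivity: 1ξ₁ / (2ξ₂) = 4.2 → ξ₁ = 8.4 ξ₂.
Substitute: (2·8.4 + 1) ξ₂ = 363.3 → ξ₂ = 20.41 mol/s, ξ₁ = 171.4 mol/s.
Outlet amounts (n = n₀ + Σ ν·ξ):
  Q: 539 − 2(171.4) − 1(20.41) = 175.7
  R: 1820 − 3(171.4) − 1(20.41) = 1285
  V: 0 + 1(171.4) = 171.4
  P: 0 + 2(20.41) = 40.82

ξ₂ = 20.4 mol/s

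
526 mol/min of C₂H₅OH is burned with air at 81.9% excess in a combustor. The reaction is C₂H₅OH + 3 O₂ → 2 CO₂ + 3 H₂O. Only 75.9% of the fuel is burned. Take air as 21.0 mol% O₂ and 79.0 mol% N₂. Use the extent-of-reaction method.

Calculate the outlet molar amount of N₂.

10800 mol/min

Stoichiometric O₂ = 3 × 526 = 1578 mol/min; O₂ fed = 1578 × 1.819 = 2870 mol/min.
N₂ fed = 2870 × 79/21 = 10800 mol/min.
Fuel reacted = 0.759 × 526 → ξ = 399.2 mol/min.
Outlet (n = n₀ + ν ξ):
  C₂H₅OH: 526 − 1(399.2) = 126.8
  O₂: 2870 − 3(399.2) = 1673
  N₂: 10800 (inert)
  CO₂: 0 + 2(399.2) = 798.5
  H₂O: 0 + 3(399.2) = 1198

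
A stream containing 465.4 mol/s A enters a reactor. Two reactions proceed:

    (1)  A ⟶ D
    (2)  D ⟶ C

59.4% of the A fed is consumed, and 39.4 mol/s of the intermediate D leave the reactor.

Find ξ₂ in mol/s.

ξ₂ = 237 mol/s

Conversion of A: A consumed = 1ξ₁ = 0.594 × 465.4 → ξ₁ = 276.4 mol/s.
D balance: n_D = 0 + 1ξ₁ − 1ξ₂ = 39.4 → ξ₂ = (1·276.4 − 39.4)/1 = 237 mol/s.
Outlet amounts (n = n₀ + Σ ν·ξ):
  A: 465.4 − 1(276.4) = 189
  D: 0 + 1(276.4) − 1(237) = 39.4
  C: 0 + 1(237) = 237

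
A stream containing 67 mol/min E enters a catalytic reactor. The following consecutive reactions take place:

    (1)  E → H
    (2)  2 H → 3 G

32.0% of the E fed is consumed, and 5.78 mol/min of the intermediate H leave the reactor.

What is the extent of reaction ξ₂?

Conversion of E: E consumed = 1ξ₁ = 0.32 × 67 → ξ₁ = 21.44 mol/min.
H balance: n_H = 0 + 1ξ₁ − 2ξ₂ = 5.78 → ξ₂ = (1·21.44 − 5.78)/2 = 7.83 mol/min.
Outlet amounts (n = n₀ + Σ ν·ξ):
  E: 67 − 1(21.44) = 45.56
  H: 0 + 1(21.44) − 2(7.83) = 5.78
  G: 0 + 3(7.83) = 23.49

ξ₂ = 7.83 mol/min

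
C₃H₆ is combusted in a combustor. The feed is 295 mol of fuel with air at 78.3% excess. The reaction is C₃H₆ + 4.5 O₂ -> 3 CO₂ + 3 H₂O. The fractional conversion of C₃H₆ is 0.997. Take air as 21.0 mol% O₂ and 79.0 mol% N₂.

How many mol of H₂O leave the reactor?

882 mol

Stoichiometric O₂ = 4.5 × 295 = 1328 mol; O₂ fed = 1328 × 1.783 = 2367 mol.
N₂ fed = 2367 × 79/21 = 8904 mol.
Fuel reacted = 0.997 × 295 → ξ = 294.1 mol.
Outlet (n = n₀ + ν ξ):
  C₃H₆: 295 − 1(294.1) = 0.885
  O₂: 2367 − 4.5(294.1) = 1043
  N₂: 8904 (inert)
  CO₂: 0 + 3(294.1) = 882.3
  H₂O: 0 + 3(294.1) = 882.3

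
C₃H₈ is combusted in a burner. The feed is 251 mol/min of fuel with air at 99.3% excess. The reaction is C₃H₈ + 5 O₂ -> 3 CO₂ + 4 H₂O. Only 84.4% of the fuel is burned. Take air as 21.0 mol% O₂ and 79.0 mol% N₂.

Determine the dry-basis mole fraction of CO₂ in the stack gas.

0.0551

Stoichiometric O₂ = 5 × 251 = 1255 mol/min; O₂ fed = 1255 × 1.993 = 2501 mol/min.
N₂ fed = 2501 × 79/21 = 9409 mol/min.
Fuel reacted = 0.844 × 251 → ξ = 211.8 mol/min.
Outlet (n = n₀ + ν ξ):
  C₃H₈: 251 − 1(211.8) = 39.16
  O₂: 2501 − 5(211.8) = 1442
  N₂: 9409 (inert)
  CO₂: 0 + 3(211.8) = 635.5
  H₂O: 0 + 4(211.8) = 847.4
Dry total = 11530 mol/min; y_CO₂ (dry) = 635.5 / 11530 = 0.05514.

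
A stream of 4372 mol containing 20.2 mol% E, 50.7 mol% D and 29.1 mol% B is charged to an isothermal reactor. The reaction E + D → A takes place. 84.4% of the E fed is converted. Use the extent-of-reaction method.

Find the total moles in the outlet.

3630 mol

E reacted = 0.844 × 883.1 = 745.4 mol; ν_E = −1, so ξ = 745.4/1 = 745.4 mol.
Outlet amounts (n = n₀ + ν ξ):
  E: 883.1 − 1(745.4) = 137.8
  D: 2217 − 1(745.4) = 1471
  A: 0 + 1(745.4) = 745.4
  B: 1272 (inert)
Total out = 137.8 + 1471 + 745.4 + 1272 = 3627 mol.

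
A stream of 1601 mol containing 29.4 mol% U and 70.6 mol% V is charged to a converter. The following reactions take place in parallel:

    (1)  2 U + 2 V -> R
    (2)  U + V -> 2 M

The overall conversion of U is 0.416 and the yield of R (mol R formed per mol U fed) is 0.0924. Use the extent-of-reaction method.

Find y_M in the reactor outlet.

Yield of R: 1ξ₁ / 470.7 = 0.0924 → ξ₁ = 43.49 mol.
Conversion of U: 2ξ₁ + 1ξ₂ = 0.416 × 470.7 = 195.8 → ξ₂ = 108.8 mol.
Outlet amounts (n = n₀ + Σ ν·ξ):
  U: 470.7 − 2(43.49) − 1(108.8) = 274.9
  V: 1130 − 2(43.49) − 1(108.8) = 934.5
  R: 0 + 1(43.49) = 43.49
  M: 0 + 2(108.8) = 217.6
Total out = 1471 mol; y_M = 217.6 / 1471 = 0.148.

0.148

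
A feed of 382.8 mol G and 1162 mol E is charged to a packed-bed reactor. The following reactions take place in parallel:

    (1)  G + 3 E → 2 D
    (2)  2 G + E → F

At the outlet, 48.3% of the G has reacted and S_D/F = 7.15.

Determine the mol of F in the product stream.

Conversion of G: G consumed = 0.483 × 382.8 = 184.9 mol = 1ξ₁ + 2ξ₂.
Selectivity: 2ξ₁ / (1ξ₂) = 7.15 → ξ₁ = 3.575 ξ₂.
Substitute: (1·3.575 + 2) ξ₂ = 184.9 → ξ₂ = 33.16 mol, ξ₁ = 118.6 mol.
Outlet amounts (n = n₀ + Σ ν·ξ):
  G: 382.8 − 1(118.6) − 2(33.16) = 197.9
  E: 1162 − 3(118.6) − 1(33.16) = 773.1
  D: 0 + 2(118.6) = 237.1
  F: 0 + 1(33.16) = 33.16

33.2 mol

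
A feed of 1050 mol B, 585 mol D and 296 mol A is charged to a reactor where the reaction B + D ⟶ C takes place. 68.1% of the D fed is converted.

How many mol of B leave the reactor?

652 mol

D reacted = 0.681 × 585 = 398.4 mol; ν_D = −1, so ξ = 398.4/1 = 398.4 mol.
Outlet amounts (n = n₀ + ν ξ):
  B: 1050 − 1(398.4) = 651.6
  D: 585 − 1(398.4) = 186.6
  C: 0 + 1(398.4) = 398.4
  A: 296 (inert)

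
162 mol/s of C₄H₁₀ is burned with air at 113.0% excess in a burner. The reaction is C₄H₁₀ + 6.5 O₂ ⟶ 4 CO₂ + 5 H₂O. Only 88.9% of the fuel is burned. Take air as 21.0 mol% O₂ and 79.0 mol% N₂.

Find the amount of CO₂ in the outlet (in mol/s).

576 mol/s

Stoichiometric O₂ = 6.5 × 162 = 1053 mol/s; O₂ fed = 1053 × 2.130 = 2243 mol/s.
N₂ fed = 2243 × 79/21 = 8438 mol/s.
Fuel reacted = 0.889 × 162 → ξ = 144 mol/s.
Outlet (n = n₀ + ν ξ):
  C₄H₁₀: 162 − 1(144) = 17.98
  O₂: 2243 − 6.5(144) = 1307
  N₂: 8438 (inert)
  CO₂: 0 + 4(144) = 576.1
  H₂O: 0 + 5(144) = 720.1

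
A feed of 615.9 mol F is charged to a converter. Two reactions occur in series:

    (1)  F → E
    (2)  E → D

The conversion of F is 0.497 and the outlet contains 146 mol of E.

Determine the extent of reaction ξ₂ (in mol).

Conversion of F: F consumed = 1ξ₁ = 0.497 × 615.9 → ξ₁ = 306.1 mol.
E balance: n_E = 0 + 1ξ₁ − 1ξ₂ = 146 → ξ₂ = (1·306.1 − 146)/1 = 160.1 mol.
Outlet amounts (n = n₀ + Σ ν·ξ):
  F: 615.9 − 1(306.1) = 309.8
  E: 0 + 1(306.1) − 1(160.1) = 146
  D: 0 + 1(160.1) = 160.1

ξ₂ = 160 mol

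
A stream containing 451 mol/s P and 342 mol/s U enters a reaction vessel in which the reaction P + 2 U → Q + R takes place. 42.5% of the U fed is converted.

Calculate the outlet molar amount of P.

378 mol/s

U reacted = 0.425 × 342 = 145.3 mol/s; ν_U = −2, so ξ = 145.3/2 = 72.67 mol/s.
Outlet amounts (n = n₀ + ν ξ):
  P: 451 − 1(72.67) = 378.3
  U: 342 − 2(72.67) = 196.7
  Q: 0 + 1(72.67) = 72.67
  R: 0 + 1(72.67) = 72.67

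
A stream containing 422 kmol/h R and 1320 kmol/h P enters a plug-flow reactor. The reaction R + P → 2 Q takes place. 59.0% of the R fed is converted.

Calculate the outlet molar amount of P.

1070 kmol/h

R reacted = 0.59 × 422 = 249 kmol/h; ν_R = −1, so ξ = 249/1 = 249 kmol/h.
Outlet amounts (n = n₀ + ν ξ):
  R: 422 − 1(249) = 173
  P: 1320 − 1(249) = 1071
  Q: 0 + 2(249) = 498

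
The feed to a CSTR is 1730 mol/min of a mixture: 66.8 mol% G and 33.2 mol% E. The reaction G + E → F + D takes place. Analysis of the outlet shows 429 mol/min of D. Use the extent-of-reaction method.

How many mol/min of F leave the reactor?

For D: n = n₀ + 1ξ → 429 = 0 + 1ξ, giving ξ = 429 mol/min.
Outlet amounts (n = n₀ + ν ξ):
  G: 1156 − 1(429) = 726.6
  E: 574.4 − 1(429) = 145.4
  F: 0 + 1(429) = 429
  D: 0 + 1(429) = 429

429 mol/min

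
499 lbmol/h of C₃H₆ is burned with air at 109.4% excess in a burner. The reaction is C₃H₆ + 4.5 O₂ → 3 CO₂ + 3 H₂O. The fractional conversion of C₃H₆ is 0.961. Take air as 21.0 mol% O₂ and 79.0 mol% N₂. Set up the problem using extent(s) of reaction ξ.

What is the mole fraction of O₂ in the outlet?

0.11

Stoichiometric O₂ = 4.5 × 499 = 2246 lbmol/h; O₂ fed = 2246 × 2.094 = 4702 lbmol/h.
N₂ fed = 4702 × 79/21 = 17690 lbmol/h.
Fuel reacted = 0.961 × 499 → ξ = 479.5 lbmol/h.
Outlet (n = n₀ + ν ξ):
  C₃H₆: 499 − 1(479.5) = 19.46
  O₂: 4702 − 4.5(479.5) = 2544
  N₂: 17690 (inert)
  CO₂: 0 + 3(479.5) = 1439
  H₂O: 0 + 3(479.5) = 1439
Total out = 23130 lbmol/h; y_O₂ = 2544 / 23130 = 0.11.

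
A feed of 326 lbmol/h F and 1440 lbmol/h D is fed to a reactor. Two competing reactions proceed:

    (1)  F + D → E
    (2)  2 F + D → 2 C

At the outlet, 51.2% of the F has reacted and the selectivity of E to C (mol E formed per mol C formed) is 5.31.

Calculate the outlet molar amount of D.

1290 lbmol/h

Conversion of F: F consumed = 0.512 × 326 = 166.9 lbmol/h = 1ξ₁ + 2ξ₂.
Selectivity: 1ξ₁ / (2ξ₂) = 5.31 → ξ₁ = 10.62 ξ₂.
Substitute: (1·10.62 + 2) ξ₂ = 166.9 → ξ₂ = 13.23 lbmol/h, ξ₁ = 140.5 lbmol/h.
Outlet amounts (n = n₀ + Σ ν·ξ):
  F: 326 − 1(140.5) − 2(13.23) = 159.1
  D: 1440 − 1(140.5) − 1(13.23) = 1286
  E: 0 + 1(140.5) = 140.5
  C: 0 + 2(13.23) = 26.45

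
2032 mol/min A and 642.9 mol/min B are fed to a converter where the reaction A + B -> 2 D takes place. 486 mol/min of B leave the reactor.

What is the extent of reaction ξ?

ξ = 157 mol/min

For B: n = n₀ − 1ξ → 486 = 642.9 − 1ξ, giving ξ = 156.9 mol/min.
Outlet amounts (n = n₀ + ν ξ):
  A: 2032 − 1(156.9) = 1875
  B: 642.9 − 1(156.9) = 486
  D: 0 + 2(156.9) = 313.8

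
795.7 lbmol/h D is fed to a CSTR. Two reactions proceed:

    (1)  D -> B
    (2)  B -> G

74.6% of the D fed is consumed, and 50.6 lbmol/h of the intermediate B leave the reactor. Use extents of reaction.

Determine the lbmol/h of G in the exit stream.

543 lbmol/h

Conversion of D: D consumed = 1ξ₁ = 0.746 × 795.7 → ξ₁ = 593.6 lbmol/h.
B balance: n_B = 0 + 1ξ₁ − 1ξ₂ = 50.6 → ξ₂ = (1·593.6 − 50.6)/1 = 543 lbmol/h.
Outlet amounts (n = n₀ + Σ ν·ξ):
  D: 795.7 − 1(593.6) = 202.1
  B: 0 + 1(593.6) − 1(543) = 50.6
  G: 0 + 1(543) = 543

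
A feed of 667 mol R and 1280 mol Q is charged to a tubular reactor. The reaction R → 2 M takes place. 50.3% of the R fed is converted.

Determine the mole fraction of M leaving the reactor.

R reacted = 0.503 × 667 = 335.5 mol; ν_R = −1, so ξ = 335.5/1 = 335.5 mol.
Outlet amounts (n = n₀ + ν ξ):
  R: 667 − 1(335.5) = 331.5
  M: 0 + 2(335.5) = 671
  Q: 1280 (inert)
Total out = 2283 mol; y_M = 671 / 2283 = 0.294.

0.294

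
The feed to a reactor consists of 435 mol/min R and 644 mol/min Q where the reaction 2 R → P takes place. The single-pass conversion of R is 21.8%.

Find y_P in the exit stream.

0.046

R reacted = 0.218 × 435 = 94.83 mol/min; ν_R = −2, so ξ = 94.83/2 = 47.41 mol/min.
Outlet amounts (n = n₀ + ν ξ):
  R: 435 − 2(47.41) = 340.2
  P: 0 + 1(47.41) = 47.41
  Q: 644 (inert)
Total out = 1032 mol/min; y_P = 47.41 / 1032 = 0.04596.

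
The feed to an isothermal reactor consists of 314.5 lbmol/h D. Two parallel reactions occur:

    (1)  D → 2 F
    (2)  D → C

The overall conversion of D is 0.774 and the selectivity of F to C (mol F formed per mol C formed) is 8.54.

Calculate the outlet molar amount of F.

394 lbmol/h

Conversion of D: D consumed = 0.774 × 314.5 = 243.4 lbmol/h = 1ξ₁ + 1ξ₂.
Selectivity: 2ξ₁ / (1ξ₂) = 8.54 → ξ₁ = 4.27 ξ₂.
Substitute: (1·4.27 + 1) ξ₂ = 243.4 → ξ₂ = 46.19 lbmol/h, ξ₁ = 197.2 lbmol/h.
Outlet amounts (n = n₀ + Σ ν·ξ):
  D: 314.5 − 1(197.2) − 1(46.19) = 71.08
  F: 0 + 2(197.2) = 394.5
  C: 0 + 1(46.19) = 46.19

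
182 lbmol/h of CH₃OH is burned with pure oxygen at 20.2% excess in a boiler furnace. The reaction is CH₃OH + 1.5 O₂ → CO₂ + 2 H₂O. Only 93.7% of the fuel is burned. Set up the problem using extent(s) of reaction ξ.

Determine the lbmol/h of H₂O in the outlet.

Stoichiometric O₂ = 1.5 × 182 = 273 lbmol/h; O₂ fed = 273 × 1.202 = 328.1 lbmol/h.
Fuel reacted = 0.937 × 182 → ξ = 170.5 lbmol/h.
Outlet (n = n₀ + ν ξ):
  CH₃OH: 182 − 1(170.5) = 11.47
  O₂: 328.1 − 1.5(170.5) = 72.34
  CO₂: 0 + 1(170.5) = 170.5
  H₂O: 0 + 2(170.5) = 341.1

341 lbmol/h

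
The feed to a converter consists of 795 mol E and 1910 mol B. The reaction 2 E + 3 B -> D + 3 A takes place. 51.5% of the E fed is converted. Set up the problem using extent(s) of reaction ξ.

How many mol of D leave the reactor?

205 mol

E reacted = 0.515 × 795 = 409.4 mol; ν_E = −2, so ξ = 409.4/2 = 204.7 mol.
Outlet amounts (n = n₀ + ν ξ):
  E: 795 − 2(204.7) = 385.6
  B: 1910 − 3(204.7) = 1296
  D: 0 + 1(204.7) = 204.7
  A: 0 + 3(204.7) = 614.1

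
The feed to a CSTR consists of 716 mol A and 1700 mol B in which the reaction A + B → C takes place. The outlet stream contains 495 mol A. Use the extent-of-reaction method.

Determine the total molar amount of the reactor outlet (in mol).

2200 mol

For A: n = n₀ − 1ξ → 495 = 716 − 1ξ, giving ξ = 221 mol.
Outlet amounts (n = n₀ + ν ξ):
  A: 716 − 1(221) = 495
  B: 1700 − 1(221) = 1479
  C: 0 + 1(221) = 221
Total out = 495 + 1479 + 221 = 2195 mol.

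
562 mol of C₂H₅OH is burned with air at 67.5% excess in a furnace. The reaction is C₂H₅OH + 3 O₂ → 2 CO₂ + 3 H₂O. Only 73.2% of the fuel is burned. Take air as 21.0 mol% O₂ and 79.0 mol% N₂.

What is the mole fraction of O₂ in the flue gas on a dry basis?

Stoichiometric O₂ = 3 × 562 = 1686 mol; O₂ fed = 1686 × 1.675 = 2824 mol.
N₂ fed = 2824 × 79/21 = 10620 mol.
Fuel reacted = 0.732 × 562 → ξ = 411.4 mol.
Outlet (n = n₀ + ν ξ):
  C₂H₅OH: 562 − 1(411.4) = 150.6
  O₂: 2824 − 3(411.4) = 1590
  N₂: 10620 (inert)
  CO₂: 0 + 2(411.4) = 822.8
  H₂O: 0 + 3(411.4) = 1234
Dry total = 13190 mol; y_O₂ (dry) = 1590 / 13190 = 0.1206.

0.121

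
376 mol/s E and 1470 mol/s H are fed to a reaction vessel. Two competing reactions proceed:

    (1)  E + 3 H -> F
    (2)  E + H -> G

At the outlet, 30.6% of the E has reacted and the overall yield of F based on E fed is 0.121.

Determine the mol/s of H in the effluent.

1260 mol/s

Yield of F: 1ξ₁ / 376 = 0.121 → ξ₁ = 45.5 mol/s.
Conversion of E: 1ξ₁ + 1ξ₂ = 0.306 × 376 = 115.1 → ξ₂ = 69.56 mol/s.
Outlet amounts (n = n₀ + Σ ν·ξ):
  E: 376 − 1(45.5) − 1(69.56) = 260.9
  H: 1470 − 3(45.5) − 1(69.56) = 1264
  F: 0 + 1(45.5) = 45.5
  G: 0 + 1(69.56) = 69.56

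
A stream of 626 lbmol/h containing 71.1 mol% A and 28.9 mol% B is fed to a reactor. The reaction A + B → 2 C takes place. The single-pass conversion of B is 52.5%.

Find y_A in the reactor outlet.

B reacted = 0.525 × 180.9 = 94.98 lbmol/h; ν_B = −1, so ξ = 94.98/1 = 94.98 lbmol/h.
Outlet amounts (n = n₀ + ν ξ):
  A: 445.1 − 1(94.98) = 350.1
  B: 180.9 − 1(94.98) = 85.93
  C: 0 + 2(94.98) = 190
Total out = 626 lbmol/h; y_A = 350.1 / 626 = 0.5593.

0.559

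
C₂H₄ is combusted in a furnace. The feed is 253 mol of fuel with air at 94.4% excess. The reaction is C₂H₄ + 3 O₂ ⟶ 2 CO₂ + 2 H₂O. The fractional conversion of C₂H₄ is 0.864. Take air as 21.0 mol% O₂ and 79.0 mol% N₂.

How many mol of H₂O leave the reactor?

Stoichiometric O₂ = 3 × 253 = 759 mol; O₂ fed = 759 × 1.944 = 1475 mol.
N₂ fed = 1475 × 79/21 = 5551 mol.
Fuel reacted = 0.864 × 253 → ξ = 218.6 mol.
Outlet (n = n₀ + ν ξ):
  C₂H₄: 253 − 1(218.6) = 34.41
  O₂: 1475 − 3(218.6) = 819.7
  N₂: 5551 (inert)
  CO₂: 0 + 2(218.6) = 437.2
  H₂O: 0 + 2(218.6) = 437.2

437 mol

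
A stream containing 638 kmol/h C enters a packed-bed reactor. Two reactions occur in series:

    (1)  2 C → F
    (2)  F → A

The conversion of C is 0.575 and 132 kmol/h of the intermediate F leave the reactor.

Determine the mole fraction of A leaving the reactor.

0.113

Conversion of C: C consumed = 2ξ₁ = 0.575 × 638 → ξ₁ = 183.4 kmol/h.
F balance: n_F = 0 + 1ξ₁ − 1ξ₂ = 132 → ξ₂ = (1·183.4 − 132)/1 = 51.42 kmol/h.
Outlet amounts (n = n₀ + Σ ν·ξ):
  C: 638 − 2(183.4) = 271.2
  F: 0 + 1(183.4) − 1(51.42) = 132
  A: 0 + 1(51.42) = 51.42
Total out = 454.6 kmol/h; y_A = 51.42 / 454.6 = 0.1131.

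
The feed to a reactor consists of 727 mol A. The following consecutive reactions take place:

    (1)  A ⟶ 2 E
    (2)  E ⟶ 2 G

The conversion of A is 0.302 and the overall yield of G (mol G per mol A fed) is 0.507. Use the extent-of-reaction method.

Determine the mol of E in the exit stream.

Conversion of A: A consumed = 1ξ₁ = 0.302 × 727 → ξ₁ = 219.6 mol.
Yield of G: 2ξ₂ / 727 = 0.507 → ξ₂ = 184.3 mol.
Outlet amounts (n = n₀ + Σ ν·ξ):
  A: 727 − 1(219.6) = 507.4
  E: 0 + 2(219.6) − 1(184.3) = 254.8
  G: 0 + 2(184.3) = 368.6

255 mol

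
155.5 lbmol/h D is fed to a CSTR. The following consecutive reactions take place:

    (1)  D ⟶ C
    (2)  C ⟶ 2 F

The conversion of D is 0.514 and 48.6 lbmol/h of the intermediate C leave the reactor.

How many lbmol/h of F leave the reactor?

Conversion of D: D consumed = 1ξ₁ = 0.514 × 155.5 → ξ₁ = 79.93 lbmol/h.
C balance: n_C = 0 + 1ξ₁ − 1ξ₂ = 48.6 → ξ₂ = (1·79.93 − 48.6)/1 = 31.33 lbmol/h.
Outlet amounts (n = n₀ + Σ ν·ξ):
  D: 155.5 − 1(79.93) = 75.57
  C: 0 + 1(79.93) − 1(31.33) = 48.6
  F: 0 + 2(31.33) = 62.65

62.7 lbmol/h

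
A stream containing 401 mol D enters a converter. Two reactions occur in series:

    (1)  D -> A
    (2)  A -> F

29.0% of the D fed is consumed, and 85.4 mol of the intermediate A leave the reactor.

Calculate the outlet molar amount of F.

30.9 mol

Conversion of D: D consumed = 1ξ₁ = 0.29 × 401 → ξ₁ = 116.3 mol.
A balance: n_A = 0 + 1ξ₁ − 1ξ₂ = 85.4 → ξ₂ = (1·116.3 − 85.4)/1 = 30.89 mol.
Outlet amounts (n = n₀ + Σ ν·ξ):
  D: 401 − 1(116.3) = 284.7
  A: 0 + 1(116.3) − 1(30.89) = 85.4
  F: 0 + 1(30.89) = 30.89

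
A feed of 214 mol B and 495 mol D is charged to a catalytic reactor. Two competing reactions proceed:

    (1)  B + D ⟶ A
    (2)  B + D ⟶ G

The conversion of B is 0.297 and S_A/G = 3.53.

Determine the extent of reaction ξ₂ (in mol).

ξ₂ = 14 mol

Conversion of B: B consumed = 0.297 × 214 = 63.56 mol = 1ξ₁ + 1ξ₂.
Selectivity: 1ξ₁ / (1ξ₂) = 3.53 → ξ₁ = 3.53 ξ₂.
Substitute: (1·3.53 + 1) ξ₂ = 63.56 → ξ₂ = 14.03 mol, ξ₁ = 49.53 mol.
Outlet amounts (n = n₀ + Σ ν·ξ):
  B: 214 − 1(49.53) − 1(14.03) = 150.4
  D: 495 − 1(49.53) − 1(14.03) = 431.4
  A: 0 + 1(49.53) = 49.53
  G: 0 + 1(14.03) = 14.03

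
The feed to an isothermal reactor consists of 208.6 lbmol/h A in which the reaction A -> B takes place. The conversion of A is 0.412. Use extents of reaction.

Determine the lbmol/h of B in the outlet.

A reacted = 0.412 × 208.6 = 85.94 lbmol/h; ν_A = −1, so ξ = 85.94/1 = 85.94 lbmol/h.
Outlet amounts (n = n₀ + ν ξ):
  A: 208.6 − 1(85.94) = 122.7
  B: 0 + 1(85.94) = 85.94

85.9 lbmol/h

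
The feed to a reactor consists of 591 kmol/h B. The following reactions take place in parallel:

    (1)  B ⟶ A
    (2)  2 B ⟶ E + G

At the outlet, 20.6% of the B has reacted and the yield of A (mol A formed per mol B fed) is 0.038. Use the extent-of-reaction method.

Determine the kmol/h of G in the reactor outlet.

49.6 kmol/h

Yield of A: 1ξ₁ / 591 = 0.038 → ξ₁ = 22.46 kmol/h.
Conversion of B: 1ξ₁ + 2ξ₂ = 0.206 × 591 = 121.7 → ξ₂ = 49.64 kmol/h.
Outlet amounts (n = n₀ + Σ ν·ξ):
  B: 591 − 1(22.46) − 2(49.64) = 469.3
  A: 0 + 1(22.46) = 22.46
  E: 0 + 1(49.64) = 49.64
  G: 0 + 1(49.64) = 49.64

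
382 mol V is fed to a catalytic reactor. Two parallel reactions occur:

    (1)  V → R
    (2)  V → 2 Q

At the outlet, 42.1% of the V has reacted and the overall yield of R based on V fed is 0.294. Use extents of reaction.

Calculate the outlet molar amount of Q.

97 mol

Yield of R: 1ξ₁ / 382 = 0.294 → ξ₁ = 112.3 mol.
Conversion of V: 1ξ₁ + 1ξ₂ = 0.421 × 382 = 160.8 → ξ₂ = 48.51 mol.
Outlet amounts (n = n₀ + Σ ν·ξ):
  V: 382 − 1(112.3) − 1(48.51) = 221.2
  R: 0 + 1(112.3) = 112.3
  Q: 0 + 2(48.51) = 97.03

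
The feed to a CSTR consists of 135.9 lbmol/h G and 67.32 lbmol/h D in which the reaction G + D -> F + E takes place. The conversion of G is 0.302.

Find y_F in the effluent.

0.202

G reacted = 0.302 × 135.9 = 41.04 lbmol/h; ν_G = −1, so ξ = 41.04/1 = 41.04 lbmol/h.
Outlet amounts (n = n₀ + ν ξ):
  G: 135.9 − 1(41.04) = 94.86
  D: 67.32 − 1(41.04) = 26.28
  F: 0 + 1(41.04) = 41.04
  E: 0 + 1(41.04) = 41.04
Total out = 203.2 lbmol/h; y_F = 41.04 / 203.2 = 0.202.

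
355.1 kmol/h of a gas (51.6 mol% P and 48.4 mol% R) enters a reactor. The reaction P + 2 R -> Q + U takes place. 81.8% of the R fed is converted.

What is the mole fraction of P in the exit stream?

0.397

R reacted = 0.818 × 171.9 = 140.6 kmol/h; ν_R = −2, so ξ = 140.6/2 = 70.29 kmol/h.
Outlet amounts (n = n₀ + ν ξ):
  P: 183.2 − 1(70.29) = 112.9
  R: 171.9 − 2(70.29) = 31.28
  Q: 0 + 1(70.29) = 70.29
  U: 0 + 1(70.29) = 70.29
Total out = 284.8 kmol/h; y_P = 112.9 / 284.8 = 0.3965.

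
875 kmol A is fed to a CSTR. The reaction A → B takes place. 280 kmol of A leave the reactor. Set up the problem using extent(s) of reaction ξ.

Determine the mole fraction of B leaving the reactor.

For A: n = n₀ − 1ξ → 280 = 875 − 1ξ, giving ξ = 595 kmol.
Outlet amounts (n = n₀ + ν ξ):
  A: 875 − 1(595) = 280
  B: 0 + 1(595) = 595
Total out = 875 kmol; y_B = 595 / 875 = 0.68.

0.68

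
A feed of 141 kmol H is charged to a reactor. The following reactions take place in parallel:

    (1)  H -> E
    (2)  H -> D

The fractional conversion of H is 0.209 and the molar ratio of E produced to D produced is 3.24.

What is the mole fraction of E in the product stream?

0.16

Conversion of H: H consumed = 0.209 × 141 = 29.47 kmol = 1ξ₁ + 1ξ₂.
Selectivity: 1ξ₁ / (1ξ₂) = 3.24 → ξ₁ = 3.24 ξ₂.
Substitute: (1·3.24 + 1) ξ₂ = 29.47 → ξ₂ = 6.95 kmol, ξ₁ = 22.52 kmol.
Outlet amounts (n = n₀ + Σ ν·ξ):
  H: 141 − 1(22.52) − 1(6.95) = 111.5
  E: 0 + 1(22.52) = 22.52
  D: 0 + 1(6.95) = 6.95
Total out = 141 kmol; y_E = 22.52 / 141 = 0.1597.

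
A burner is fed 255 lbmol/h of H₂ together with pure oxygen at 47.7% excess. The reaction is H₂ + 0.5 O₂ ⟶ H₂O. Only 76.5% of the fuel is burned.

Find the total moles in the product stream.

Stoichiometric O₂ = 0.5 × 255 = 127.5 lbmol/h; O₂ fed = 127.5 × 1.477 = 188.3 lbmol/h.
Fuel reacted = 0.765 × 255 → ξ = 195.1 lbmol/h.
Outlet (n = n₀ + ν ξ):
  H₂: 255 − 1(195.1) = 59.92
  O₂: 188.3 − 0.5(195.1) = 90.78
  H₂O: 0 + 1(195.1) = 195.1
Total out = 59.92 + 90.78 + 195.1 = 345.8 lbmol/h.

346 lbmol/h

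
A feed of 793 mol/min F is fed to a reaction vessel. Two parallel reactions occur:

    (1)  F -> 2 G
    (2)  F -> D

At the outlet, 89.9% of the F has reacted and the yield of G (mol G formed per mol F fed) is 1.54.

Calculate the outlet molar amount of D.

102 mol/min

Yield of G: 2ξ₁ / 793 = 1.54 → ξ₁ = 610.6 mol/min.
Conversion of F: 1ξ₁ + 1ξ₂ = 0.899 × 793 = 712.9 → ξ₂ = 102.3 mol/min.
Outlet amounts (n = n₀ + Σ ν·ξ):
  F: 793 − 1(610.6) − 1(102.3) = 80.09
  G: 0 + 2(610.6) = 1221
  D: 0 + 1(102.3) = 102.3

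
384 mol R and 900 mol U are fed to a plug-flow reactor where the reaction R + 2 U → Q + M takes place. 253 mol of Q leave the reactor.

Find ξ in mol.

ξ = 253 mol

For Q: n = n₀ + 1ξ → 253 = 0 + 1ξ, giving ξ = 253 mol.
Outlet amounts (n = n₀ + ν ξ):
  R: 384 − 1(253) = 131
  U: 900 − 2(253) = 394
  Q: 0 + 1(253) = 253
  M: 0 + 1(253) = 253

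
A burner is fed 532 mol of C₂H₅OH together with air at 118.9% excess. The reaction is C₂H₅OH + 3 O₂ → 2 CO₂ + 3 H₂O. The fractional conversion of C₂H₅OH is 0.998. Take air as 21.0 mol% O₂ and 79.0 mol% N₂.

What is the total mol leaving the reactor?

17700 mol

Stoichiometric O₂ = 3 × 532 = 1596 mol; O₂ fed = 1596 × 2.189 = 3494 mol.
N₂ fed = 3494 × 79/21 = 13140 mol.
Fuel reacted = 0.998 × 532 → ξ = 530.9 mol.
Outlet (n = n₀ + ν ξ):
  C₂H₅OH: 532 − 1(530.9) = 1.064
  O₂: 3494 − 3(530.9) = 1901
  N₂: 13140 (inert)
  CO₂: 0 + 2(530.9) = 1062
  H₂O: 0 + 3(530.9) = 1593
Total out = 1.064 + 1901 + 13140 + 1062 + 1593 = 17700 mol.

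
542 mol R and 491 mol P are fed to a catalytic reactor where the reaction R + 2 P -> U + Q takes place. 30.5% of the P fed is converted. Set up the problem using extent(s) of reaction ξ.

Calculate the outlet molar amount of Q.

74.9 mol

P reacted = 0.305 × 491 = 149.8 mol; ν_P = −2, so ξ = 149.8/2 = 74.88 mol.
Outlet amounts (n = n₀ + ν ξ):
  R: 542 − 1(74.88) = 467.1
  P: 491 − 2(74.88) = 341.2
  U: 0 + 1(74.88) = 74.88
  Q: 0 + 1(74.88) = 74.88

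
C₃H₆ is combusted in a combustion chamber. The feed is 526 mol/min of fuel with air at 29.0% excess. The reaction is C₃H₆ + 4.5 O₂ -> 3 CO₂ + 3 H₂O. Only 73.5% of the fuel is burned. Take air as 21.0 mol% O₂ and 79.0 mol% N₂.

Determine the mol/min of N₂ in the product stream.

11500 mol/min

Stoichiometric O₂ = 4.5 × 526 = 2367 mol/min; O₂ fed = 2367 × 1.290 = 3053 mol/min.
N₂ fed = 3053 × 79/21 = 11490 mol/min.
Fuel reacted = 0.735 × 526 → ξ = 386.6 mol/min.
Outlet (n = n₀ + ν ξ):
  C₃H₆: 526 − 1(386.6) = 139.4
  O₂: 3053 − 4.5(386.6) = 1314
  N₂: 11490 (inert)
  CO₂: 0 + 3(386.6) = 1160
  H₂O: 0 + 3(386.6) = 1160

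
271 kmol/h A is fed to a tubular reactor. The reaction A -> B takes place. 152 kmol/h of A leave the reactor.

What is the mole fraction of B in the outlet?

0.439

For A: n = n₀ − 1ξ → 152 = 271 − 1ξ, giving ξ = 119 kmol/h.
Outlet amounts (n = n₀ + ν ξ):
  A: 271 − 1(119) = 152
  B: 0 + 1(119) = 119
Total out = 271 kmol/h; y_B = 119 / 271 = 0.4391.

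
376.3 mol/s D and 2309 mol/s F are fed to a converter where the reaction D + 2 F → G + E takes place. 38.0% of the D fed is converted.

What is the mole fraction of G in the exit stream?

0.0562

D reacted = 0.38 × 376.3 = 143 mol/s; ν_D = −1, so ξ = 143/1 = 143 mol/s.
Outlet amounts (n = n₀ + ν ξ):
  D: 376.3 − 1(143) = 233.3
  F: 2309 − 2(143) = 2023
  G: 0 + 1(143) = 143
  E: 0 + 1(143) = 143
Total out = 2542 mol/s; y_G = 143 / 2542 = 0.05625.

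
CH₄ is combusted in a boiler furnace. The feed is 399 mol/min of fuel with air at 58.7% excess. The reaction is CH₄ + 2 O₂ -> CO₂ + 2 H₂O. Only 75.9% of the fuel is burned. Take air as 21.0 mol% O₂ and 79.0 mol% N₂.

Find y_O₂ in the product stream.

0.103

Stoichiometric O₂ = 2 × 399 = 798 mol/min; O₂ fed = 798 × 1.587 = 1266 mol/min.
N₂ fed = 1266 × 79/21 = 4764 mol/min.
Fuel reacted = 0.759 × 399 → ξ = 302.8 mol/min.
Outlet (n = n₀ + ν ξ):
  CH₄: 399 − 1(302.8) = 96.16
  O₂: 1266 − 2(302.8) = 660.7
  N₂: 4764 (inert)
  CO₂: 0 + 1(302.8) = 302.8
  H₂O: 0 + 2(302.8) = 605.7
Total out = 6430 mol/min; y_O₂ = 660.7 / 6430 = 0.1028.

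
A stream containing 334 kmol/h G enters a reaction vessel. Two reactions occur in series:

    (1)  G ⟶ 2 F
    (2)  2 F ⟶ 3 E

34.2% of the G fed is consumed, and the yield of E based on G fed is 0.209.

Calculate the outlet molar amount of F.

Conversion of G: G consumed = 1ξ₁ = 0.342 × 334 → ξ₁ = 114.2 kmol/h.
Yield of E: 3ξ₂ / 334 = 0.209 → ξ₂ = 23.27 kmol/h.
Outlet amounts (n = n₀ + Σ ν·ξ):
  G: 334 − 1(114.2) = 219.8
  F: 0 + 2(114.2) − 2(23.27) = 181.9
  E: 0 + 3(23.27) = 69.81

182 kmol/h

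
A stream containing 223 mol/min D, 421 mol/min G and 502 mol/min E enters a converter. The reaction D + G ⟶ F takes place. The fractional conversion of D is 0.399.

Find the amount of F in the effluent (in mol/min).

89 mol/min

D reacted = 0.399 × 223 = 88.98 mol/min; ν_D = −1, so ξ = 88.98/1 = 88.98 mol/min.
Outlet amounts (n = n₀ + ν ξ):
  D: 223 − 1(88.98) = 134
  G: 421 − 1(88.98) = 332
  F: 0 + 1(88.98) = 88.98
  E: 502 (inert)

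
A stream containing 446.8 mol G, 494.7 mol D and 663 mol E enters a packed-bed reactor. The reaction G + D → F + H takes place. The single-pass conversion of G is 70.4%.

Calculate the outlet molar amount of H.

315 mol

G reacted = 0.704 × 446.8 = 314.5 mol; ν_G = −1, so ξ = 314.5/1 = 314.5 mol.
Outlet amounts (n = n₀ + ν ξ):
  G: 446.8 − 1(314.5) = 132.3
  D: 494.7 − 1(314.5) = 180.2
  F: 0 + 1(314.5) = 314.5
  H: 0 + 1(314.5) = 314.5
  E: 663 (inert)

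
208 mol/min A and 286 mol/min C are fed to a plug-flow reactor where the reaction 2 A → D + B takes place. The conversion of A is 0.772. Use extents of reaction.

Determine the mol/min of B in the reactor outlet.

80.3 mol/min

A reacted = 0.772 × 208 = 160.6 mol/min; ν_A = −2, so ξ = 160.6/2 = 80.29 mol/min.
Outlet amounts (n = n₀ + ν ξ):
  A: 208 − 2(80.29) = 47.42
  D: 0 + 1(80.29) = 80.29
  B: 0 + 1(80.29) = 80.29
  C: 286 (inert)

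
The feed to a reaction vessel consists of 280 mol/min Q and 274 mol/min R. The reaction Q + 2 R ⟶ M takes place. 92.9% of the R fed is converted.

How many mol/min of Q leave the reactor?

R reacted = 0.929 × 274 = 254.5 mol/min; ν_R = −2, so ξ = 254.5/2 = 127.3 mol/min.
Outlet amounts (n = n₀ + ν ξ):
  Q: 280 − 1(127.3) = 152.7
  R: 274 − 2(127.3) = 19.45
  M: 0 + 1(127.3) = 127.3

153 mol/min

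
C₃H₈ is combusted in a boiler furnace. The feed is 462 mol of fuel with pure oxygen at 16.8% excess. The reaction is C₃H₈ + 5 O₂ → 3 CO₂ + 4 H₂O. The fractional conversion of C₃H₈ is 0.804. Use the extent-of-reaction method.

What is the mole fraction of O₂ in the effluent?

Stoichiometric O₂ = 5 × 462 = 2310 mol; O₂ fed = 2310 × 1.168 = 2698 mol.
Fuel reacted = 0.804 × 462 → ξ = 371.4 mol.
Outlet (n = n₀ + ν ξ):
  C₃H₈: 462 − 1(371.4) = 90.55
  O₂: 2698 − 5(371.4) = 840.8
  CO₂: 0 + 3(371.4) = 1114
  H₂O: 0 + 4(371.4) = 1486
Total out = 3532 mol; y_O₂ = 840.8 / 3532 = 0.2381.

0.238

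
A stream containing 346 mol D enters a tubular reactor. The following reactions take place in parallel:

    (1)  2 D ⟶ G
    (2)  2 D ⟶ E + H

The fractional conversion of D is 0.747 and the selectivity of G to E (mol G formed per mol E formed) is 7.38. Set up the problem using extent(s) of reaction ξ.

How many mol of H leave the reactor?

Conversion of D: D consumed = 0.747 × 346 = 258.5 mol = 2ξ₁ + 2ξ₂.
Selectivity: 1ξ₁ / (1ξ₂) = 7.38 → ξ₁ = 7.38 ξ₂.
Substitute: (2·7.38 + 2) ξ₂ = 258.5 → ξ₂ = 15.42 mol, ξ₁ = 113.8 mol.
Outlet amounts (n = n₀ + Σ ν·ξ):
  D: 346 − 2(113.8) − 2(15.42) = 87.54
  G: 0 + 1(113.8) = 113.8
  E: 0 + 1(15.42) = 15.42
  H: 0 + 1(15.42) = 15.42

15.4 mol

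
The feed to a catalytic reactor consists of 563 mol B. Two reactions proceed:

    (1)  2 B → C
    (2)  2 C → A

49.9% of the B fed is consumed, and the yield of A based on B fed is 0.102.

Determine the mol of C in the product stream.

25.6 mol

Conversion of B: B consumed = 2ξ₁ = 0.499 × 563 → ξ₁ = 140.5 mol.
Yield of A: 1ξ₂ / 563 = 0.102 → ξ₂ = 57.43 mol.
Outlet amounts (n = n₀ + Σ ν·ξ):
  B: 563 − 2(140.5) = 282.1
  C: 0 + 1(140.5) − 2(57.43) = 25.62
  A: 0 + 1(57.43) = 57.43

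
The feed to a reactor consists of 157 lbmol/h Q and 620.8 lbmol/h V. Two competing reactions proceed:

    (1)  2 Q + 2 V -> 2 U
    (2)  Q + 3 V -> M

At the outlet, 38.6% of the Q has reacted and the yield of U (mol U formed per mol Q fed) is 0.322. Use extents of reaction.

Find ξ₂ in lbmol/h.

ξ₂ = 10 lbmol/h

Yield of U: 2ξ₁ / 157 = 0.322 → ξ₁ = 25.28 lbmol/h.
Conversion of Q: 2ξ₁ + 1ξ₂ = 0.386 × 157 = 60.6 → ξ₂ = 10.05 lbmol/h.
Outlet amounts (n = n₀ + Σ ν·ξ):
  Q: 157 − 2(25.28) − 1(10.05) = 96.4
  V: 620.8 − 2(25.28) − 3(10.05) = 540.1
  U: 0 + 2(25.28) = 50.55
  M: 0 + 1(10.05) = 10.05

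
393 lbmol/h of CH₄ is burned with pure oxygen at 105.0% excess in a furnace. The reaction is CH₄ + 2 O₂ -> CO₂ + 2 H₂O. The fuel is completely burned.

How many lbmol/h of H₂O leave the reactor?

Stoichiometric O₂ = 2 × 393 = 786 lbmol/h; O₂ fed = 786 × 2.050 = 1611 lbmol/h.
Fuel reacted = 1 × 393 → ξ = 393 lbmol/h.
Outlet (n = n₀ + ν ξ):
  CH₄: 393 − 1(393) = 0
  O₂: 1611 − 2(393) = 825.3
  CO₂: 0 + 1(393) = 393
  H₂O: 0 + 2(393) = 786

786 lbmol/h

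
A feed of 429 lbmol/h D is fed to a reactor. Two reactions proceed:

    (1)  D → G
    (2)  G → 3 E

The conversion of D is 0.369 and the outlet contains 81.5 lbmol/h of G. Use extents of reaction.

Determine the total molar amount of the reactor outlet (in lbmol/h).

583 lbmol/h

Conversion of D: D consumed = 1ξ₁ = 0.369 × 429 → ξ₁ = 158.3 lbmol/h.
G balance: n_G = 0 + 1ξ₁ − 1ξ₂ = 81.5 → ξ₂ = (1·158.3 − 81.5)/1 = 76.8 lbmol/h.
Outlet amounts (n = n₀ + Σ ν·ξ):
  D: 429 − 1(158.3) = 270.7
  G: 0 + 1(158.3) − 1(76.8) = 81.5
  E: 0 + 3(76.8) = 230.4
Total out = 270.7 + 81.5 + 230.4 = 582.6 lbmol/h.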